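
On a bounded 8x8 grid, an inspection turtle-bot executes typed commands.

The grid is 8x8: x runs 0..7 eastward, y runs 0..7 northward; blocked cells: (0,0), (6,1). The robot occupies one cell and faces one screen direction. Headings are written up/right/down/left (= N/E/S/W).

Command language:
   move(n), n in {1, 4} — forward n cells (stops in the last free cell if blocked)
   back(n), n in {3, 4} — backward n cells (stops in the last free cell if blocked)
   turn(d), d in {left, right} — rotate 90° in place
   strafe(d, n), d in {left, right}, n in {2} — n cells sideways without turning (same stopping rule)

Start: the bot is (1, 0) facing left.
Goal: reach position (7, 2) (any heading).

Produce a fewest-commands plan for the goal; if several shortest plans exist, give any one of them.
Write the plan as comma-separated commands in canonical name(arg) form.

t0: (1, 0) facing left
t=1 back(4) ⇒ (5, 0) facing left
t=2 back(4) ⇒ (7, 0) facing left
t=3 strafe(right, 2) ⇒ (7, 2) facing left
nothing shorter than 3 reaches the goal.

back(4), back(4), strafe(right, 2)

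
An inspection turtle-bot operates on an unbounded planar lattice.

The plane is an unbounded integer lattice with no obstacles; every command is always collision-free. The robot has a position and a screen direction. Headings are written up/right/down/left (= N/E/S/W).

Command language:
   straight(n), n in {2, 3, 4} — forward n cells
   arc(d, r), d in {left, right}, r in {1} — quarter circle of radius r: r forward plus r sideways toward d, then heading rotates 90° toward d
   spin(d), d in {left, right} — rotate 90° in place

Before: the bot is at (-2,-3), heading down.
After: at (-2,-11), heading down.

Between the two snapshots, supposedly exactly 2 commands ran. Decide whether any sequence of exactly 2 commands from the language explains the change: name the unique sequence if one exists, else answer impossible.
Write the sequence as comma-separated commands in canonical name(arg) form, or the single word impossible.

key: still facing S at the end — nothing in the sequence rotates
from: at (-2,-3), heading down
t=1 straight(4) ⇒ at (-2,-7), heading down
t=2 straight(4) ⇒ at (-2,-11), heading down
all 49 alternatives checked — unique.

straight(4), straight(4)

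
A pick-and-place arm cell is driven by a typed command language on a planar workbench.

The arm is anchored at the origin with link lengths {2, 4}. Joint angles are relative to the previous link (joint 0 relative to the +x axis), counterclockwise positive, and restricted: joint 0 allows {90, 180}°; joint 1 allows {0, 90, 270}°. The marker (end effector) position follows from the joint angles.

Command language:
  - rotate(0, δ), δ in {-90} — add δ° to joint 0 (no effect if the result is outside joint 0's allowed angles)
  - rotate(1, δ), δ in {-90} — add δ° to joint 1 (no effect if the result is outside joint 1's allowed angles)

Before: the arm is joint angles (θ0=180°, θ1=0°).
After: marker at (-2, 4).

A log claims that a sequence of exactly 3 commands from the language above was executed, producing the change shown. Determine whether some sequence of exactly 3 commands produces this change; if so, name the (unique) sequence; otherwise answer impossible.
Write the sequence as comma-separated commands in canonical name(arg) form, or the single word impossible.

t0: joint angles (θ0=180°, θ1=0°)
step 1 (rotate(1, -90)): joint angles (θ0=180°, θ1=270°)
step 2 (rotate(1, -90)): joint angles (θ0=180°, θ1=270°)
step 3 (rotate(1, -90)): joint angles (θ0=180°, θ1=270°)
no rival 3-sequence matches.

rotate(1, -90), rotate(1, -90), rotate(1, -90)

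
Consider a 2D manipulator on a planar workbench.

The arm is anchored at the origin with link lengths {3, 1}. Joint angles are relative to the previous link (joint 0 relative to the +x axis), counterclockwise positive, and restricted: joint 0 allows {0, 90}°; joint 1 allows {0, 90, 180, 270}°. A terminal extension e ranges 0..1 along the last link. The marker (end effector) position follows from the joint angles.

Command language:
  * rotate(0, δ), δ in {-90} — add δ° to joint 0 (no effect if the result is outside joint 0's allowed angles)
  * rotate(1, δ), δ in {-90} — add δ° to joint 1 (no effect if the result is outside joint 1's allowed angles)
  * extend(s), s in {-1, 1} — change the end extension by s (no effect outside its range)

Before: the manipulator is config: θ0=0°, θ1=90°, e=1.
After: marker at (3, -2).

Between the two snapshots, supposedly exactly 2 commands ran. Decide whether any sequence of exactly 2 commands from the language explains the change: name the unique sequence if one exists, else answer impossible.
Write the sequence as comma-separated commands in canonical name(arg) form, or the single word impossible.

t0: config: θ0=0°, θ1=90°, e=1
[1] after rotate(1, -90): config: θ0=0°, θ1=0°, e=1
[2] after rotate(1, -90): config: θ0=0°, θ1=270°, e=1
no other 2-command option fits: unique.

rotate(1, -90), rotate(1, -90)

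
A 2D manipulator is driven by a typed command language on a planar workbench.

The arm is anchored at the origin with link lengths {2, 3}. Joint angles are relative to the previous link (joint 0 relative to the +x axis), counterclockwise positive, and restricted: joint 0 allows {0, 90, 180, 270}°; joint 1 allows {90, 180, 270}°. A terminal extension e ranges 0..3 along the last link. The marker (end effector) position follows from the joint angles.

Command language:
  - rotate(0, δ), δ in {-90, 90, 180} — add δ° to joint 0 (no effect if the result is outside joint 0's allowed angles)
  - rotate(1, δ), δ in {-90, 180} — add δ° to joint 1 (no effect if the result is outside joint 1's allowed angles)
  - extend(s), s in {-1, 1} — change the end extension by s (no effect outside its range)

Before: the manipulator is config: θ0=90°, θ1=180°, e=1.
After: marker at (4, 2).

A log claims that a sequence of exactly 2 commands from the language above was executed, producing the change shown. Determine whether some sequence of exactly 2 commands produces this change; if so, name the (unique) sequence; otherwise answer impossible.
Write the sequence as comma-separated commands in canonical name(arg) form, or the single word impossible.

key: order matters: swapping rotate(1, -90) and rotate(1, 180) lands elsewhere
t0: config: θ0=90°, θ1=180°, e=1
[1] after rotate(1, -90): config: θ0=90°, θ1=90°, e=1
[2] after rotate(1, 180): config: θ0=90°, θ1=270°, e=1
no rival 2-sequence matches.

rotate(1, -90), rotate(1, 180)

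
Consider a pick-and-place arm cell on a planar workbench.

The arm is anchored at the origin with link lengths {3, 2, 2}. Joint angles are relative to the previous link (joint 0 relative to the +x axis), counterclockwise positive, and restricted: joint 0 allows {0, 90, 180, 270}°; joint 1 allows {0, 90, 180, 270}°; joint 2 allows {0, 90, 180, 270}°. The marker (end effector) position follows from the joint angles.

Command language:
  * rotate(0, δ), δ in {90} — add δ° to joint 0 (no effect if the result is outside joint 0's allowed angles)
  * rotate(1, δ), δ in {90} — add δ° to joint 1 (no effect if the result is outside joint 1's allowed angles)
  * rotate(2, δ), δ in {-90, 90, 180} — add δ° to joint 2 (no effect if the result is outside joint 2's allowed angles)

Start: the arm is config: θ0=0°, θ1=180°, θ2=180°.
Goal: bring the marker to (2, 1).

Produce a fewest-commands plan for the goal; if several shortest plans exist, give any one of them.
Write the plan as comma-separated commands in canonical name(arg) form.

rotate(0, 90), rotate(2, -90)

initial: config: θ0=0°, θ1=180°, θ2=180°
step 1 (rotate(0, 90)): config: θ0=90°, θ1=180°, θ2=180°
step 2 (rotate(2, -90)): config: θ0=90°, θ1=180°, θ2=90°
shorter routes all fall short; 2 is best.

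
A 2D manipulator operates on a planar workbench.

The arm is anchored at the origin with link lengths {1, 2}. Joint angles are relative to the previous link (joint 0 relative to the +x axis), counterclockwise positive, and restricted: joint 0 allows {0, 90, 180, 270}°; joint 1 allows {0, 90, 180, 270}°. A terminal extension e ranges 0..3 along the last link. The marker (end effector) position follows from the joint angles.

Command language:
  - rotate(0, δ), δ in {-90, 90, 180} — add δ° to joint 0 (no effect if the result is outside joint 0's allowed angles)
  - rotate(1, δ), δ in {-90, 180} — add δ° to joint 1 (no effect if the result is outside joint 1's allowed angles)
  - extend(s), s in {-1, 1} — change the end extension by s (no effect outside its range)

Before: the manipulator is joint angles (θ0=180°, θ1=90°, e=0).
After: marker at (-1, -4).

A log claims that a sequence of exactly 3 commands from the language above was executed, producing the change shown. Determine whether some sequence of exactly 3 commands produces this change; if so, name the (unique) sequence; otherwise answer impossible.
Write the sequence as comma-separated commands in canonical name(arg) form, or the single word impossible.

extend(-1), extend(1), extend(1)

key: running extend(1) before extend(-1) would end elsewhere — order is forced
t0: joint angles (θ0=180°, θ1=90°, e=0)
1. extend(-1) → joint angles (θ0=180°, θ1=90°, e=0)
2. extend(1) → joint angles (θ0=180°, θ1=90°, e=1)
3. extend(1) → joint angles (θ0=180°, θ1=90°, e=2)
no rival 3-sequence matches.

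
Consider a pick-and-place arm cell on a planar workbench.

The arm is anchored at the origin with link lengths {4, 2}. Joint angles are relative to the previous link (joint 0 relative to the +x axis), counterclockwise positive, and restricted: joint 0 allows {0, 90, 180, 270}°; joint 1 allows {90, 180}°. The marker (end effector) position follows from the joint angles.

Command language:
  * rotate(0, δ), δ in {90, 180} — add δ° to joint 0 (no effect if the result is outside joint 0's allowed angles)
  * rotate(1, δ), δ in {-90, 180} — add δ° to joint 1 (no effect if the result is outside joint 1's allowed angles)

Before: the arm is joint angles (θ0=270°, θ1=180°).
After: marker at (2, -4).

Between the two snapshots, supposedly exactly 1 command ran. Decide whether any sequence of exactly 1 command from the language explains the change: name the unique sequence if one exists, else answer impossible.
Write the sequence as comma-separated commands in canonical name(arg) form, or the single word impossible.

start: joint angles (θ0=270°, θ1=180°)
[1] after rotate(1, -90): joint angles (θ0=270°, θ1=90°)
no other 1-command option fits: unique.

rotate(1, -90)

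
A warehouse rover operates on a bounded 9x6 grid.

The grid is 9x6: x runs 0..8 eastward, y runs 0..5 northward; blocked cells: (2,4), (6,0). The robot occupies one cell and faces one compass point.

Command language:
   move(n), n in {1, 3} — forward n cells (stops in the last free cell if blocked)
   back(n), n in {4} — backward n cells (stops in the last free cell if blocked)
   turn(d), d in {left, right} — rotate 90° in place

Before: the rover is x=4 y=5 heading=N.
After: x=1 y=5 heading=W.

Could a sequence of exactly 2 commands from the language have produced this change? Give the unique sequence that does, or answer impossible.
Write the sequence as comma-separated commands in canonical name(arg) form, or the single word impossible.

key: cell and facing (now W) both changed — the 2 commands mix motion and turning
t0: x=4 y=5 heading=N
1. turn(left) → x=4 y=5 heading=W
2. move(3) → x=1 y=5 heading=W
all 25 alternatives checked — unique.

turn(left), move(3)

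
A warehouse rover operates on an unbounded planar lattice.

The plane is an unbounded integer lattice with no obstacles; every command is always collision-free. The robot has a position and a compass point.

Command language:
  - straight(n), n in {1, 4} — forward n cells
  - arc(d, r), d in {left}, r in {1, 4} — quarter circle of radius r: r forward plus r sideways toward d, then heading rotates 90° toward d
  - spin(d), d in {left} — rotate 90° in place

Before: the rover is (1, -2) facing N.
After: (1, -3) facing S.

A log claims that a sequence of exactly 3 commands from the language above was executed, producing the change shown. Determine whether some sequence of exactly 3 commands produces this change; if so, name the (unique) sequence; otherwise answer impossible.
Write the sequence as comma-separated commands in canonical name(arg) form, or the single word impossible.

key: cell and facing (now S) both changed — the 3 commands mix motion and turning
start: (1, -2) facing N
t=1 spin(left) ⇒ (1, -2) facing W
t=2 spin(left) ⇒ (1, -2) facing S
t=3 straight(1) ⇒ (1, -3) facing S
no other 3-command option fits: unique.

spin(left), spin(left), straight(1)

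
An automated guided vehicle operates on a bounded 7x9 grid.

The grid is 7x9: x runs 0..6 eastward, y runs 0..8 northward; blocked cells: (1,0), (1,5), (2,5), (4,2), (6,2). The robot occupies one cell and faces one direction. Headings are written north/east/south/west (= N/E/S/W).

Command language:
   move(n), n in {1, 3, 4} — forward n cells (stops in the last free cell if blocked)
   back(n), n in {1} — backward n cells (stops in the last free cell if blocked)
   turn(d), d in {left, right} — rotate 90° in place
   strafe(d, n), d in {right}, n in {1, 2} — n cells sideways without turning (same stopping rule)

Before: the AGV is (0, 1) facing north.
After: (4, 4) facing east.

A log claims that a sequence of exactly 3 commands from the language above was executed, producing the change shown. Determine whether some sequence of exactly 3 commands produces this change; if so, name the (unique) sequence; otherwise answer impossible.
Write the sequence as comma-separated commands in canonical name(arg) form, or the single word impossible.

move(3), turn(right), move(4)

key: order matters: swapping move(3) and move(4) lands elsewhere
start: (0, 1) facing north
t=1 move(3) ⇒ (0, 4) facing north
t=2 turn(right) ⇒ (0, 4) facing east
t=3 move(4) ⇒ (4, 4) facing east
no other 3-command option fits: unique.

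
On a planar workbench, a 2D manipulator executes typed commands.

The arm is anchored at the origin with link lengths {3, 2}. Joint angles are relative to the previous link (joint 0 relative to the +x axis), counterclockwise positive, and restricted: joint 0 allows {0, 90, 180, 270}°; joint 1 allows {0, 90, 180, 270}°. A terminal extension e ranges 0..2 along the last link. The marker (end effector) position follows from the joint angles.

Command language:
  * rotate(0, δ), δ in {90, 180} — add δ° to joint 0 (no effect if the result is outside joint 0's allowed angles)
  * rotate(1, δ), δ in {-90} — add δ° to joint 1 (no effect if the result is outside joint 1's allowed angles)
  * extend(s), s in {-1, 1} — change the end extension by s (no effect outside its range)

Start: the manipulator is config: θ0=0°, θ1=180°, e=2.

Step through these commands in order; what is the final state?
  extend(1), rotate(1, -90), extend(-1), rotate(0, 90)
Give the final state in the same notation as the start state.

config: θ0=90°, θ1=90°, e=1

initial: config: θ0=0°, θ1=180°, e=2
t=1 extend(1) ⇒ config: θ0=0°, θ1=180°, e=2
t=2 rotate(1, -90) ⇒ config: θ0=0°, θ1=90°, e=2
t=3 extend(-1) ⇒ config: θ0=0°, θ1=90°, e=1
t=4 rotate(0, 90) ⇒ config: θ0=90°, θ1=90°, e=1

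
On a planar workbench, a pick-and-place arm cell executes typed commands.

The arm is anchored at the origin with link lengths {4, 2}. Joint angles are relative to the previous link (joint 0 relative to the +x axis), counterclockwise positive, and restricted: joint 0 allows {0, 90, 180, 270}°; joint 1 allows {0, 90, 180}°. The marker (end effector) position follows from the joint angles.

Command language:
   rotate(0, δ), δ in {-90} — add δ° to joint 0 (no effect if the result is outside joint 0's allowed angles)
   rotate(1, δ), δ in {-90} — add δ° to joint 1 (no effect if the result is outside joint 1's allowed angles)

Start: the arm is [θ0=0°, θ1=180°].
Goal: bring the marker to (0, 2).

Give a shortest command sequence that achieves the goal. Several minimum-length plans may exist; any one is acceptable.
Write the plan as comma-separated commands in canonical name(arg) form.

rotate(0, -90), rotate(0, -90), rotate(0, -90)

from: [θ0=0°, θ1=180°]
1. rotate(0, -90) → [θ0=270°, θ1=180°]
2. rotate(0, -90) → [θ0=180°, θ1=180°]
3. rotate(0, -90) → [θ0=90°, θ1=180°]
minimal: 3 command(s), checked below 3.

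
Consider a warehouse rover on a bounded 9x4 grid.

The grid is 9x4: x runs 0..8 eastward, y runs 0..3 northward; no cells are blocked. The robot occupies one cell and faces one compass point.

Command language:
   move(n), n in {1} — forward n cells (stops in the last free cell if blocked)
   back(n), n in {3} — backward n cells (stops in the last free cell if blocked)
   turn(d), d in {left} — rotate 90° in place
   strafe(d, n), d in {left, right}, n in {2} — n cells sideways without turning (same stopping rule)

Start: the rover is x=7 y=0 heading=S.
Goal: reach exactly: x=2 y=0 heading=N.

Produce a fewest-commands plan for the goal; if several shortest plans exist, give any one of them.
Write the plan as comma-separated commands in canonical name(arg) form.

strafe(right, 2), turn(left), back(3), turn(left)

start: x=7 y=0 heading=S
step 1 (strafe(right, 2)): x=5 y=0 heading=S
step 2 (turn(left)): x=5 y=0 heading=E
step 3 (back(3)): x=2 y=0 heading=E
step 4 (turn(left)): x=2 y=0 heading=N
minimal: 4 command(s), checked below 4.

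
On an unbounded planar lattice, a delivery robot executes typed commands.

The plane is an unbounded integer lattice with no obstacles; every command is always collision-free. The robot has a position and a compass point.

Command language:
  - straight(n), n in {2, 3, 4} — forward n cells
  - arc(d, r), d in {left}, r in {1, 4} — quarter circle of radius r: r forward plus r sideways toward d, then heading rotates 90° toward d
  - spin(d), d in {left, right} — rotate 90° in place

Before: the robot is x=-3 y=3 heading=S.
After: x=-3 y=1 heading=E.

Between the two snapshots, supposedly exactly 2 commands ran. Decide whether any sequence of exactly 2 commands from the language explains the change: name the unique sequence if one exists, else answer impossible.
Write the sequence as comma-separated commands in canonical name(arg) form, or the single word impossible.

key: cell and facing (now E) both changed — the 2 commands mix motion and turning
begin: x=-3 y=3 heading=S
1. straight(2) → x=-3 y=1 heading=S
2. spin(left) → x=-3 y=1 heading=E
no other 2-command option fits: unique.

straight(2), spin(left)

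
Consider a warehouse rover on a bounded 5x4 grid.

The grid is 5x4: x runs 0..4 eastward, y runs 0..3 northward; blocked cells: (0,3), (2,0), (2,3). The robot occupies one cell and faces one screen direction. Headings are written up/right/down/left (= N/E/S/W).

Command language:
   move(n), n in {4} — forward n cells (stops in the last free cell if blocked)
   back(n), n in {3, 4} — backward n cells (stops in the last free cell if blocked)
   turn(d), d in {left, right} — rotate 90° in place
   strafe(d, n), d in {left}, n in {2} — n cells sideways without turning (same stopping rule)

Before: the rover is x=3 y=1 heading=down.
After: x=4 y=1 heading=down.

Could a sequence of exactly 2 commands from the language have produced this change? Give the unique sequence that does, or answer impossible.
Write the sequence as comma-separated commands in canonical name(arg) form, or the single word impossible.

key: still facing S at the end — nothing in the sequence rotates
start: x=3 y=1 heading=down
[1] after strafe(left, 2): x=4 y=1 heading=down
[2] after strafe(left, 2): x=4 y=1 heading=down
no rival 2-sequence matches.

strafe(left, 2), strafe(left, 2)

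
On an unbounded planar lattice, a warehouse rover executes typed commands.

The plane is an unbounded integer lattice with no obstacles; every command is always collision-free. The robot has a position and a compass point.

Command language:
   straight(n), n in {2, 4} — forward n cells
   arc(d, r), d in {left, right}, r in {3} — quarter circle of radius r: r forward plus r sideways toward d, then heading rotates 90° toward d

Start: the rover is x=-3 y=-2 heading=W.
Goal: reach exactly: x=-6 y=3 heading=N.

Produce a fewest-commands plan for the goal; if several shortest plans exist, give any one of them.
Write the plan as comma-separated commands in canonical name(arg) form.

initial: x=-3 y=-2 heading=W
[1] after arc(right, 3): x=-6 y=1 heading=N
[2] after straight(2): x=-6 y=3 heading=N
shorter routes all fall short; 2 is best.

arc(right, 3), straight(2)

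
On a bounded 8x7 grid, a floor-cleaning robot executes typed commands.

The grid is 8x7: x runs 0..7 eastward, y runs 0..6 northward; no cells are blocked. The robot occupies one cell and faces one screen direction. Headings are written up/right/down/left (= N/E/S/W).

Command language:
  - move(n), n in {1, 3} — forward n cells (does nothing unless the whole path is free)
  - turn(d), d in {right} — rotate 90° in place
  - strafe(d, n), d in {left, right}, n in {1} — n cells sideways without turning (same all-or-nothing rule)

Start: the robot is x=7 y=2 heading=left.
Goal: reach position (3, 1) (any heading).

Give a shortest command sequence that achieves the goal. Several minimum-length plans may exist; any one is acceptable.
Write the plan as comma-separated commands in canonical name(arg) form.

move(3), move(1), strafe(left, 1)

start: x=7 y=2 heading=left
[1] after move(3): x=4 y=2 heading=left
[2] after move(1): x=3 y=2 heading=left
[3] after strafe(left, 1): x=3 y=1 heading=left
shorter routes all fall short; 3 is best.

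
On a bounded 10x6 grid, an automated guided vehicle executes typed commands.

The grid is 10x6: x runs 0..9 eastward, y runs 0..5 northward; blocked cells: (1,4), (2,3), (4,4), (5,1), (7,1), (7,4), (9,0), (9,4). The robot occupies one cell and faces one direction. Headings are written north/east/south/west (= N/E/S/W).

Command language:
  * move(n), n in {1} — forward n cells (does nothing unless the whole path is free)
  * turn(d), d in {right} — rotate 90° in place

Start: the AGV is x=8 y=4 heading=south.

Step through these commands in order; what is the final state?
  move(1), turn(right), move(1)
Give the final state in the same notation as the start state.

x=7 y=3 heading=west

begin: x=8 y=4 heading=south
t=1 move(1) ⇒ x=8 y=3 heading=south
t=2 turn(right) ⇒ x=8 y=3 heading=west
t=3 move(1) ⇒ x=7 y=3 heading=west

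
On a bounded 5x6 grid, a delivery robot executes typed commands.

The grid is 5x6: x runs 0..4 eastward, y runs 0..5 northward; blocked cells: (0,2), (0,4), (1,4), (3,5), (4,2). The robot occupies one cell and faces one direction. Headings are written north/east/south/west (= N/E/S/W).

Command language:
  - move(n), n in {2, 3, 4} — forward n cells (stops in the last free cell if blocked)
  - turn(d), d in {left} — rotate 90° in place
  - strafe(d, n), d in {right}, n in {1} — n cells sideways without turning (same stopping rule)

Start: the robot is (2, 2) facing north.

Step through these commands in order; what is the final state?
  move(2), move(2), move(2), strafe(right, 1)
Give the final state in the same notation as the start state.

from: (2, 2) facing north
1. move(2) → (2, 4) facing north
2. move(2) → (2, 5) facing north
3. move(2) → (2, 5) facing north
4. strafe(right, 1) → (2, 5) facing north

(2, 5) facing north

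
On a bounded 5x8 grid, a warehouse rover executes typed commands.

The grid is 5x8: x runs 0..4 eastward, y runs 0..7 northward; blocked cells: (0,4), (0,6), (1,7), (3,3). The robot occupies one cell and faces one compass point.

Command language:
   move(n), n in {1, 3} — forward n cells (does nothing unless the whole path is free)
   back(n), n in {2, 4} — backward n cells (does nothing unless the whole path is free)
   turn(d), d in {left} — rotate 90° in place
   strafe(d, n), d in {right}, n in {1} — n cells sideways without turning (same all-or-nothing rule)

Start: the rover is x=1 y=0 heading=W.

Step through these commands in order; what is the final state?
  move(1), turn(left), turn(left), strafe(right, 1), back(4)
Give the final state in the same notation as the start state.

x=0 y=0 heading=E

t0: x=1 y=0 heading=W
[1] after move(1): x=0 y=0 heading=W
[2] after turn(left): x=0 y=0 heading=S
[3] after turn(left): x=0 y=0 heading=E
[4] after strafe(right, 1): x=0 y=0 heading=E
[5] after back(4): x=0 y=0 heading=E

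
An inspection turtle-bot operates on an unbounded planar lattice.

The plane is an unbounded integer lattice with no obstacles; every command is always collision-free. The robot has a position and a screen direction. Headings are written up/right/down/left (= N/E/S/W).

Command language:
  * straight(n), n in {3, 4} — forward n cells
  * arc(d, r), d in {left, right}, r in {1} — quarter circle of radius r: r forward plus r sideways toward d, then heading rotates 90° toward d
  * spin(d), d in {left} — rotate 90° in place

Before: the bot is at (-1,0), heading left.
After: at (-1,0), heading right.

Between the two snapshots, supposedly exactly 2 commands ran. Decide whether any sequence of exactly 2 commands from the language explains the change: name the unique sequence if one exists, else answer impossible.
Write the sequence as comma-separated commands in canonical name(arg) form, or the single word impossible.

spin(left), spin(left)

key: parked at (-1,0) the whole time — nothing moves the robot
start: at (-1,0), heading left
t=1 spin(left) ⇒ at (-1,0), heading down
t=2 spin(left) ⇒ at (-1,0), heading right
uniquely the one of 25 2-step routes that fits.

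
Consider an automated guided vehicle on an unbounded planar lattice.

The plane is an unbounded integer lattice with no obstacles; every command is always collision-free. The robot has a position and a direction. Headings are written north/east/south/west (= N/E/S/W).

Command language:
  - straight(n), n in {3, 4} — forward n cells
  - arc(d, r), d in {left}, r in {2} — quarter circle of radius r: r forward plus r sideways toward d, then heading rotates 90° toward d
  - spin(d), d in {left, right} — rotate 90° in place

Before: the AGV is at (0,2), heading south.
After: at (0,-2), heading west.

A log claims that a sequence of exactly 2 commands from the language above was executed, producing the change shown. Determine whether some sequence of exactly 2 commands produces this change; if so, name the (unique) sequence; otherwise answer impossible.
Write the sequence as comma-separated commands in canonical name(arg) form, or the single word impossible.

straight(4), spin(right)

key: running spin(right) before straight(4) would end elsewhere — order is forced
initial: at (0,2), heading south
step 1 (straight(4)): at (0,-2), heading south
step 2 (spin(right)): at (0,-2), heading west
uniquely the one of 25 2-step routes that fits.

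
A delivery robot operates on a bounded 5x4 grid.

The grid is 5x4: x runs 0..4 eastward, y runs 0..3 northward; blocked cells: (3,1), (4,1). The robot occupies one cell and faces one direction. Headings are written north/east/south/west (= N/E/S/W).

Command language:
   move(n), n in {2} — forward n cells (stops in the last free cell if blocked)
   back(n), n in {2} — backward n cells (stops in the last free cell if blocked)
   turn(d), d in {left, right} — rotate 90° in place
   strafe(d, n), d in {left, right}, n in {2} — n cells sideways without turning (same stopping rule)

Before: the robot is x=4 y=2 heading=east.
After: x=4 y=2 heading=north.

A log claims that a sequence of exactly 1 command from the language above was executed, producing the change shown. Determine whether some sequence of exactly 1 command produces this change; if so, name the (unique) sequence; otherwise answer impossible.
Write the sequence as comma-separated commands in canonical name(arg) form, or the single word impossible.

key: (4,2) unchanged — the single command moves nothing
from: x=4 y=2 heading=east
step 1 (turn(left)): x=4 y=2 heading=north
no rival 1-sequence matches.

turn(left)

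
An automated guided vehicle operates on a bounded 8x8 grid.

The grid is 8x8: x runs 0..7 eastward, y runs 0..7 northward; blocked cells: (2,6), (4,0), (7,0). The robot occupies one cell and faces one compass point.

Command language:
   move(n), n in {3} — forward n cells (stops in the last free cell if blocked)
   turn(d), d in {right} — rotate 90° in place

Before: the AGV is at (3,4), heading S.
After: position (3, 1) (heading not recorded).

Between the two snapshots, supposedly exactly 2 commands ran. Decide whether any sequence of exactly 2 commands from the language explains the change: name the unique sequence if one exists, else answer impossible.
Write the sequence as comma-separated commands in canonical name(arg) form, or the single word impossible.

move(3), turn(right)

key: running turn(right) before move(3) would end elsewhere — order is forced
t0: at (3,4), heading S
1. move(3) → at (3,1), heading S
2. turn(right) → at (3,1), heading W
all 4 alternatives checked — unique.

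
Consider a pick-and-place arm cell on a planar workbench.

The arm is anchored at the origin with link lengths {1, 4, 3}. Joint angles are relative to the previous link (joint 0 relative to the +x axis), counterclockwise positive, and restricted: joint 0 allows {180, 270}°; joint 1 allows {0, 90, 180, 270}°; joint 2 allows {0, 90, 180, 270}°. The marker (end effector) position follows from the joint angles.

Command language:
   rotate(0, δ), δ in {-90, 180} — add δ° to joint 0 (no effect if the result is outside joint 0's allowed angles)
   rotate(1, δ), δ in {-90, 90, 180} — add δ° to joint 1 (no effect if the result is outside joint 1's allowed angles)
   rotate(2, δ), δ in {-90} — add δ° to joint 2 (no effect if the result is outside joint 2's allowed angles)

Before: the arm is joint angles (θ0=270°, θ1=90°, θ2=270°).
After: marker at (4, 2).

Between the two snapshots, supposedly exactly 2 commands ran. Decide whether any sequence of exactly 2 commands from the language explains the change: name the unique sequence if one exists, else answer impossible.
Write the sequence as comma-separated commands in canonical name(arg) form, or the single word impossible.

rotate(2, -90), rotate(2, -90)

begin: joint angles (θ0=270°, θ1=90°, θ2=270°)
[1] after rotate(2, -90): joint angles (θ0=270°, θ1=90°, θ2=180°)
[2] after rotate(2, -90): joint angles (θ0=270°, θ1=90°, θ2=90°)
uniquely the one of 36 2-step routes that fits.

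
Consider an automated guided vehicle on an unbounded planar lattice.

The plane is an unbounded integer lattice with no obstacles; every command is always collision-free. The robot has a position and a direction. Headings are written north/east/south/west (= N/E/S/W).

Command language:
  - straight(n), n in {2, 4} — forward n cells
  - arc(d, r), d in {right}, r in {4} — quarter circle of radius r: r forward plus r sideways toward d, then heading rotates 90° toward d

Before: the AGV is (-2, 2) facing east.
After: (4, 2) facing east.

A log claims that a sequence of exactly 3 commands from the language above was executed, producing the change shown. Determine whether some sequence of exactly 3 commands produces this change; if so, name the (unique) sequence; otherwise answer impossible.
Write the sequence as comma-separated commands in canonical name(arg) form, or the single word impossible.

straight(2), straight(2), straight(2)

key: still facing E at the end — nothing in the sequence rotates
start: (-2, 2) facing east
t=1 straight(2) ⇒ (0, 2) facing east
t=2 straight(2) ⇒ (2, 2) facing east
t=3 straight(2) ⇒ (4, 2) facing east
uniquely the one of 27 3-step routes that fits.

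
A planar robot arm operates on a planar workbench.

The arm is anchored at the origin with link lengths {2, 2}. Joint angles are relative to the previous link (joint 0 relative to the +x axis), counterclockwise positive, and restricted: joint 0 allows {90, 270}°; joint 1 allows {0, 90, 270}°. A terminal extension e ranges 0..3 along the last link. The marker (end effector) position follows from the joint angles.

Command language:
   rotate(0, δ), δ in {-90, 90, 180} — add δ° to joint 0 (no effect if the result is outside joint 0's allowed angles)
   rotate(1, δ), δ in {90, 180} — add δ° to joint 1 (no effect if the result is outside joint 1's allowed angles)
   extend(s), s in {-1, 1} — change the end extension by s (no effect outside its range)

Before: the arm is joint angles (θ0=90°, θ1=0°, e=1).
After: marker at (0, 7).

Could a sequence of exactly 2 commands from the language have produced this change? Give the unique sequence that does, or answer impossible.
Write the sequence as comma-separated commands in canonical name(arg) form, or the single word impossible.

extend(1), extend(1)

initial: joint angles (θ0=90°, θ1=0°, e=1)
step 1 (extend(1)): joint angles (θ0=90°, θ1=0°, e=2)
step 2 (extend(1)): joint angles (θ0=90°, θ1=0°, e=3)
no rival 2-sequence matches.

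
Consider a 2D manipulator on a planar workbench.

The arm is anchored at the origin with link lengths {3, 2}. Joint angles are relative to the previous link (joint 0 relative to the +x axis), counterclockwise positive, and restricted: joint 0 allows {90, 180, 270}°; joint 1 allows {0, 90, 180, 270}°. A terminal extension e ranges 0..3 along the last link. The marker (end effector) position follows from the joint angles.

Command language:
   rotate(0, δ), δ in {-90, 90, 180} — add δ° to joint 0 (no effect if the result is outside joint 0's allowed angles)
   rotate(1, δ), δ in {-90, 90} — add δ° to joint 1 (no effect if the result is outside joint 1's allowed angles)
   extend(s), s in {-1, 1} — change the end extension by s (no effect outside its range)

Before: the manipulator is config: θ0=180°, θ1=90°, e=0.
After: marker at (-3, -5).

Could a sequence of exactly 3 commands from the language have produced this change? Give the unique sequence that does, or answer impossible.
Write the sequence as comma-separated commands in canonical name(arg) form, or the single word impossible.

extend(1), extend(1), extend(1)

initial: config: θ0=180°, θ1=90°, e=0
1. extend(1) → config: θ0=180°, θ1=90°, e=1
2. extend(1) → config: θ0=180°, θ1=90°, e=2
3. extend(1) → config: θ0=180°, θ1=90°, e=3
all 343 alternatives checked — unique.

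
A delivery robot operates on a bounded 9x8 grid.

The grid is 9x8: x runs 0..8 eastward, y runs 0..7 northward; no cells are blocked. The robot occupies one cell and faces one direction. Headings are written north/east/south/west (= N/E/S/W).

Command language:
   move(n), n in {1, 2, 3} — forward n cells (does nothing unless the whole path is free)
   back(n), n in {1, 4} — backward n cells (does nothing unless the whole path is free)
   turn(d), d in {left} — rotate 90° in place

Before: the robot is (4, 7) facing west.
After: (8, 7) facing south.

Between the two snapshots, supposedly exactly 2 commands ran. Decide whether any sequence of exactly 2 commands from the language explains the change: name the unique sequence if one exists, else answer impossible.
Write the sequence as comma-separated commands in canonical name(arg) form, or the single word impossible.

key: cell and facing (now S) both changed — the 2 commands mix motion and turning
start: (4, 7) facing west
1. back(4) → (8, 7) facing west
2. turn(left) → (8, 7) facing south
uniquely the one of 36 2-step routes that fits.

back(4), turn(left)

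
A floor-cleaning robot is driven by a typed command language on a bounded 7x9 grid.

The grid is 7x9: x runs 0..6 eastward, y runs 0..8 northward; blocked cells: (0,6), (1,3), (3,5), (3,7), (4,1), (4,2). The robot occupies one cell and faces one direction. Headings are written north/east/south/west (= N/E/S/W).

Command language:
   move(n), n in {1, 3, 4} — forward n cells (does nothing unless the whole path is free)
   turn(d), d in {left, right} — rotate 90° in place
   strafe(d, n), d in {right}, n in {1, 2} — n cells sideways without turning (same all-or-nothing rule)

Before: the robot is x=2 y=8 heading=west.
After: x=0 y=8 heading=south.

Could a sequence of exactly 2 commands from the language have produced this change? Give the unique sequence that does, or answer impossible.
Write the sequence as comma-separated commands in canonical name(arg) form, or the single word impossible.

key: order matters: swapping turn(left) and strafe(right, 2) lands elsewhere
from: x=2 y=8 heading=west
step 1 (turn(left)): x=2 y=8 heading=south
step 2 (strafe(right, 2)): x=0 y=8 heading=south
uniquely the one of 49 2-step routes that fits.

turn(left), strafe(right, 2)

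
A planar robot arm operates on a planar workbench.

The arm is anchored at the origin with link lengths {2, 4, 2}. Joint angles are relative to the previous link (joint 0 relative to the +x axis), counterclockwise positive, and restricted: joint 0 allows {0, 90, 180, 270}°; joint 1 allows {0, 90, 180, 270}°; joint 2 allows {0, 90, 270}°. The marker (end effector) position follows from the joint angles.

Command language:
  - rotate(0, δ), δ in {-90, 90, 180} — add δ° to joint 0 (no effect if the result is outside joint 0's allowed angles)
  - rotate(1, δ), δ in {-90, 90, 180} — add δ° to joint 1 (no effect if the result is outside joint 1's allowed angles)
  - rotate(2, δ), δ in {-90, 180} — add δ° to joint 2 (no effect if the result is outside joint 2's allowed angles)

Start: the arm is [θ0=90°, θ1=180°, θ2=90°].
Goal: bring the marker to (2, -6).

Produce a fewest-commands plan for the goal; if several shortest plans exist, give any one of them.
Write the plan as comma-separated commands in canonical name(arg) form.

rotate(0, 180), rotate(1, 180)

begin: [θ0=90°, θ1=180°, θ2=90°]
t=1 rotate(0, 180) ⇒ [θ0=270°, θ1=180°, θ2=90°]
t=2 rotate(1, 180) ⇒ [θ0=270°, θ1=0°, θ2=90°]
nothing shorter than 2 reaches the goal.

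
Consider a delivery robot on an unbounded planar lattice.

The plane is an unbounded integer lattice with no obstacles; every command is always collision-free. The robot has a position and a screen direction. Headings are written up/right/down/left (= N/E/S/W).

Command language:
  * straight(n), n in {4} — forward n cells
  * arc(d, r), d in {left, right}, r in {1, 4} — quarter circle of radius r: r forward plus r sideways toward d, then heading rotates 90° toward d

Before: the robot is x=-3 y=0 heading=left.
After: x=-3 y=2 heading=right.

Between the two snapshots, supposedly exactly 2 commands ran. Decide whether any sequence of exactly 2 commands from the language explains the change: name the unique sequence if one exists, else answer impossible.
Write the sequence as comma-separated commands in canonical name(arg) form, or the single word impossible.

key: cell and facing (now E) both changed — the 2 commands mix motion and turning
from: x=-3 y=0 heading=left
1. arc(right, 1) → x=-4 y=1 heading=up
2. arc(right, 1) → x=-3 y=2 heading=right
no rival 2-sequence matches.

arc(right, 1), arc(right, 1)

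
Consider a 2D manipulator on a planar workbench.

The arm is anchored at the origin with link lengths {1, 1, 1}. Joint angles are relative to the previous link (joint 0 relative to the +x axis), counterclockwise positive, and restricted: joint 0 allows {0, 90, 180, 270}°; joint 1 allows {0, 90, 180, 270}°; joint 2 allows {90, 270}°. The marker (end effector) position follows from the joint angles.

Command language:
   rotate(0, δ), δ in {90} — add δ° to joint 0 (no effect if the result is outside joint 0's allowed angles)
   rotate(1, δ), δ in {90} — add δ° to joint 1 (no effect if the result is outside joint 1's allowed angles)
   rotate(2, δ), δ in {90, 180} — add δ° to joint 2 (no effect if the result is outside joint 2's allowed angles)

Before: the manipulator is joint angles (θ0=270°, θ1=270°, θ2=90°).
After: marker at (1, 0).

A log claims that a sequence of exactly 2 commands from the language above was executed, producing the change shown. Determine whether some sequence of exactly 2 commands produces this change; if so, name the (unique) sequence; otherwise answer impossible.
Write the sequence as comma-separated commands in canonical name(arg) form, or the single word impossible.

rotate(1, 90), rotate(1, 90)

t0: joint angles (θ0=270°, θ1=270°, θ2=90°)
step 1 (rotate(1, 90)): joint angles (θ0=270°, θ1=0°, θ2=90°)
step 2 (rotate(1, 90)): joint angles (θ0=270°, θ1=90°, θ2=90°)
no rival 2-sequence matches.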